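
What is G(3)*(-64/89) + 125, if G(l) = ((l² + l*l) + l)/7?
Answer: 10933/89 ≈ 122.84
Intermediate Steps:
G(l) = l/7 + 2*l²/7 (G(l) = ((l² + l²) + l)*(⅐) = (2*l² + l)*(⅐) = (l + 2*l²)*(⅐) = l/7 + 2*l²/7)
G(3)*(-64/89) + 125 = ((⅐)*3*(1 + 2*3))*(-64/89) + 125 = ((⅐)*3*(1 + 6))*(-64*1/89) + 125 = ((⅐)*3*7)*(-64/89) + 125 = 3*(-64/89) + 125 = -192/89 + 125 = 10933/89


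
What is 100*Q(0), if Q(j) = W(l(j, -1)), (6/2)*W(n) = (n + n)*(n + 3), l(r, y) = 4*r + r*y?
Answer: 0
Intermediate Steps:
W(n) = 2*n*(3 + n)/3 (W(n) = ((n + n)*(n + 3))/3 = ((2*n)*(3 + n))/3 = (2*n*(3 + n))/3 = 2*n*(3 + n)/3)
Q(j) = 2*j*(3 + 3*j) (Q(j) = 2*(j*(4 - 1))*(3 + j*(4 - 1))/3 = 2*(j*3)*(3 + j*3)/3 = 2*(3*j)*(3 + 3*j)/3 = 2*j*(3 + 3*j))
100*Q(0) = 100*(6*0*(1 + 0)) = 100*(6*0*1) = 100*0 = 0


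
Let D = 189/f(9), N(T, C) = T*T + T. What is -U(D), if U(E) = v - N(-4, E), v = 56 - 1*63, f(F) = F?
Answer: 19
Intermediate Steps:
N(T, C) = T + T² (N(T, C) = T² + T = T + T²)
v = -7 (v = 56 - 63 = -7)
D = 21 (D = 189/9 = 189*(⅑) = 21)
U(E) = -19 (U(E) = -7 - (-4)*(1 - 4) = -7 - (-4)*(-3) = -7 - 1*12 = -7 - 12 = -19)
-U(D) = -1*(-19) = 19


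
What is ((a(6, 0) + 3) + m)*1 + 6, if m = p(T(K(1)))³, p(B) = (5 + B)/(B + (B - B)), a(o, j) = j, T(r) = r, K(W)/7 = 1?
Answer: 4815/343 ≈ 14.038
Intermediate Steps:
K(W) = 7 (K(W) = 7*1 = 7)
p(B) = (5 + B)/B (p(B) = (5 + B)/(B + 0) = (5 + B)/B)
m = 1728/343 (m = ((5 + 7)/7)³ = ((⅐)*12)³ = (12/7)³ = 1728/343 ≈ 5.0379)
((a(6, 0) + 3) + m)*1 + 6 = ((0 + 3) + 1728/343)*1 + 6 = (3 + 1728/343)*1 + 6 = (2757/343)*1 + 6 = 2757/343 + 6 = 4815/343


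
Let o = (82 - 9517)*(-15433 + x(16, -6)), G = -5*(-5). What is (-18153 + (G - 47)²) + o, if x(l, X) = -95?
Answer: 146489011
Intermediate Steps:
G = 25
o = 146506680 (o = (82 - 9517)*(-15433 - 95) = -9435*(-15528) = 146506680)
(-18153 + (G - 47)²) + o = (-18153 + (25 - 47)²) + 146506680 = (-18153 + (-22)²) + 146506680 = (-18153 + 484) + 146506680 = -17669 + 146506680 = 146489011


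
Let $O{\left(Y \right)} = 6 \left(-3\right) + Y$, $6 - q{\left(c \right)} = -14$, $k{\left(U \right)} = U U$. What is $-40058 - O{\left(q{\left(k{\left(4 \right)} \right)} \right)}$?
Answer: $-40060$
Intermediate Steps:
$k{\left(U \right)} = U^{2}$
$q{\left(c \right)} = 20$ ($q{\left(c \right)} = 6 - -14 = 6 + 14 = 20$)
$O{\left(Y \right)} = -18 + Y$
$-40058 - O{\left(q{\left(k{\left(4 \right)} \right)} \right)} = -40058 - \left(-18 + 20\right) = -40058 - 2 = -40060$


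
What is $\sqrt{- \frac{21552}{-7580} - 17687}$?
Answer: $\frac{i \sqrt{63504248915}}{1895} \approx 132.98 i$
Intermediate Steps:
$\sqrt{- \frac{21552}{-7580} - 17687} = \sqrt{\left(-21552\right) \left(- \frac{1}{7580}\right) - 17687} = \sqrt{\frac{5388}{1895} - 17687} = \sqrt{- \frac{33511477}{1895}} = \frac{i \sqrt{63504248915}}{1895}$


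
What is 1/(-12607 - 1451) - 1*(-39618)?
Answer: 556949843/14058 ≈ 39618.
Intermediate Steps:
1/(-12607 - 1451) - 1*(-39618) = 1/(-14058) + 39618 = -1/14058 + 39618 = 556949843/14058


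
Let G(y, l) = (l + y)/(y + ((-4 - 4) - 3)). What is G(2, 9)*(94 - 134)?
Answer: 440/9 ≈ 48.889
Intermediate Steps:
G(y, l) = (l + y)/(-11 + y) (G(y, l) = (l + y)/(y + (-8 - 3)) = (l + y)/(y - 11) = (l + y)/(-11 + y))
G(2, 9)*(94 - 134) = ((9 + 2)/(-11 + 2))*(94 - 134) = (11/(-9))*(-40) = -1/9*11*(-40) = -11/9*(-40) = 440/9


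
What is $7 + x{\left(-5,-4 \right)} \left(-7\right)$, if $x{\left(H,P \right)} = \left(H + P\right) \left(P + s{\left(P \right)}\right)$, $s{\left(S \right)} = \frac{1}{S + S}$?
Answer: $- \frac{2023}{8} \approx -252.88$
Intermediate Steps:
$s{\left(S \right)} = \frac{1}{2 S}$
$x{\left(H,P \right)} = \left(H + P\right) \left(P + \frac{1}{2 P}\right)$
$7 + x{\left(-5,-4 \right)} \left(-7\right) = 7 + \left(\frac{1}{2} + \left(-4\right)^{2} - -20 + \frac{1}{2} \left(-5\right) \frac{1}{-4}\right) \left(-7\right) = 7 + \left(\frac{1}{2} + 16 + 20 + \frac{1}{2} \left(-5\right) \left(- \frac{1}{4}\right)\right) \left(-7\right) = 7 + \left(\frac{1}{2} + 16 + 20 + \frac{5}{8}\right) \left(-7\right) = 7 + \frac{297}{8} \left(-7\right) = 7 - \frac{2079}{8} = - \frac{2023}{8}$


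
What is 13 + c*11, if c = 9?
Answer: 112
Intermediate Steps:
13 + c*11 = 13 + 9*11 = 13 + 99 = 112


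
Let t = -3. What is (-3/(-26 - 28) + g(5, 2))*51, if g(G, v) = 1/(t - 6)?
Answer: -17/6 ≈ -2.8333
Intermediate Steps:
g(G, v) = -⅑ (g(G, v) = 1/(-3 - 6) = 1/(-9) = -⅑)
(-3/(-26 - 28) + g(5, 2))*51 = (-3/(-26 - 28) - ⅑)*51 = (-3/(-54) - ⅑)*51 = (-3*(-1/54) - ⅑)*51 = (1/18 - ⅑)*51 = -1/18*51 = -17/6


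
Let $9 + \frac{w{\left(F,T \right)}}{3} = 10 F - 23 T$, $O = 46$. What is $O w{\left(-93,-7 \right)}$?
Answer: $-107364$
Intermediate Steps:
$w{\left(F,T \right)} = -27 - 69 T + 30 F$ ($w{\left(F,T \right)} = -27 + 3 \left(10 F - 23 T\right) = -27 + 3 \left(- 23 T + 10 F\right) = -27 + \left(- 69 T + 30 F\right) = -27 - 69 T + 30 F$)
$O w{\left(-93,-7 \right)} = 46 \left(-27 - -483 + 30 \left(-93\right)\right) = 46 \left(-27 + 483 - 2790\right) = 46 \left(-2334\right) = -107364$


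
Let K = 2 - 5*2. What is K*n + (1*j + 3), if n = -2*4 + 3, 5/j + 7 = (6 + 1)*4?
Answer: 908/21 ≈ 43.238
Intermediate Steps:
j = 5/21 (j = 5/(-7 + (6 + 1)*4) = 5/(-7 + 7*4) = 5/(-7 + 28) = 5/21 ≈ 0.23810)
K = -8 (K = 2 - 10 = -8)
n = -5 (n = -8 + 3 = -5)
K*n + (1*j + 3) = -8*(-5) + (1*(5/21) + 3) = 40 + (5/21 + 3) = 40 + 68/21 = 908/21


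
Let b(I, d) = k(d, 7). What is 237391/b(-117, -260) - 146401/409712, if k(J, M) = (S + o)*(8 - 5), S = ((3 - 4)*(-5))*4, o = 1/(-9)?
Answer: 291759618397/73338448 ≈ 3978.3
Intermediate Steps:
o = -1/9 ≈ -0.11111
S = 20 (S = -1*(-5)*4 = 5*4 = 20)
k(J, M) = 179/3 (k(J, M) = (20 - 1/9)*(8 - 5) = (179/9)*3 = 179/3)
b(I, d) = 179/3
237391/b(-117, -260) - 146401/409712 = 237391/(179/3) - 146401/409712 = 237391*(3/179) - 146401*1/409712 = 712173/179 - 146401/409712 = 291759618397/73338448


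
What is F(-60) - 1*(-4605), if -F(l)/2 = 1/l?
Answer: 138151/30 ≈ 4605.0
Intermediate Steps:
F(l) = -2/l
F(-60) - 1*(-4605) = -2/(-60) - 1*(-4605) = -2*(-1/60) + 4605 = 1/30 + 4605 = 138151/30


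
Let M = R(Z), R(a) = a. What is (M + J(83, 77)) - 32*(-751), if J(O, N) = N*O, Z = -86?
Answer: 30337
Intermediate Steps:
M = -86
(M + J(83, 77)) - 32*(-751) = (-86 + 77*83) - 32*(-751) = (-86 + 6391) + 24032 = 6305 + 24032 = 30337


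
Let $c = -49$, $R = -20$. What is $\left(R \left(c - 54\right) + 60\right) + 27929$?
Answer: $30049$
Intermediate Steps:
$\left(R \left(c - 54\right) + 60\right) + 27929 = \left(- 20 \left(-49 - 54\right) + 60\right) + 27929 = \left(\left(-20\right) \left(-103\right) + 60\right) + 27929 = \left(2060 + 60\right) + 27929 = 2120 + 27929 = 30049$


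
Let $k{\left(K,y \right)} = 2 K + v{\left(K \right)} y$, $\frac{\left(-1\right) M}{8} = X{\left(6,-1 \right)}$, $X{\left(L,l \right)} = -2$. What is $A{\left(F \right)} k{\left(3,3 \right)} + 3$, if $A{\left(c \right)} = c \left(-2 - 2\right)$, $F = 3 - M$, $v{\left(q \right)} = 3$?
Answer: $783$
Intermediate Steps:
$M = 16$ ($M = \left(-8\right) \left(-2\right) = 16$)
$F = -13$ ($F = 3 - 16 = -13$)
$k{\left(K,y \right)} = 2 K + 3 y$
$A{\left(c \right)} = - 4 c$ ($A{\left(c \right)} = c \left(-4\right) = - 4 c$)
$A{\left(F \right)} k{\left(3,3 \right)} + 3 = \left(-4\right) \left(-13\right) \left(2 \cdot 3 + 3 \cdot 3\right) + 3 = 52 \left(6 + 9\right) + 3 = 52 \cdot 15 + 3 = 780 + 3 = 783$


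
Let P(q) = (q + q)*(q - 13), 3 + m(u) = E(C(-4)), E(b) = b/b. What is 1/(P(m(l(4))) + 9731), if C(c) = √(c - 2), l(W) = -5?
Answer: 1/9791 ≈ 0.00010213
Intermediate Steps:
C(c) = √(-2 + c)
E(b) = 1
m(u) = -2 (m(u) = -3 + 1 = -2)
P(q) = 2*q*(-13 + q) (P(q) = (2*q)*(-13 + q) = 2*q*(-13 + q))
1/(P(m(l(4))) + 9731) = 1/(2*(-2)*(-13 - 2) + 9731) = 1/(2*(-2)*(-15) + 9731) = 1/(60 + 9731) = 1/9791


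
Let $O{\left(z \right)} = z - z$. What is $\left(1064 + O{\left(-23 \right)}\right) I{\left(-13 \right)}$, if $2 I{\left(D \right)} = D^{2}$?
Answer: $89908$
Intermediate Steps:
$O{\left(z \right)} = 0$
$I{\left(D \right)} = \frac{D^{2}}{2}$
$\left(1064 + O{\left(-23 \right)}\right) I{\left(-13 \right)} = \left(1064 + 0\right) \frac{\left(-13\right)^{2}}{2} = 1064 \cdot \frac{1}{2} \cdot 169 = 1064 \cdot \frac{169}{2} = 89908$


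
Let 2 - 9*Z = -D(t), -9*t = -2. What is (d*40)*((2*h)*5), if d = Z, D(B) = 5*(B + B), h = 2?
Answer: 30400/81 ≈ 375.31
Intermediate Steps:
t = 2/9 (t = -⅑*(-2) = 2/9 ≈ 0.22222)
D(B) = 10*B (D(B) = 5*(2*B) = 10*B)
Z = 38/81 (Z = 2/9 - (-1)*10*(2/9)/9 = 2/9 - (-1)*20/(9*9) = 2/9 - ⅑*(-20/9) = 2/9 + 20/81 = 38/81 ≈ 0.46914)
d = 38/81 ≈ 0.46914
(d*40)*((2*h)*5) = ((38/81)*40)*((2*2)*5) = 1520*(4*5)/81 = (1520/81)*20 = 30400/81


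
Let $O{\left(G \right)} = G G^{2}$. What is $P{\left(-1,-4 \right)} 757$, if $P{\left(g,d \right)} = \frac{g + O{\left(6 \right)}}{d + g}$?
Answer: $-32551$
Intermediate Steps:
$O{\left(G \right)} = G^{3}$
$P{\left(g,d \right)} = \frac{216 + g}{d + g}$ ($P{\left(g,d \right)} = \frac{g + 6^{3}}{d + g} = \frac{g + 216}{d + g} = \frac{216 + g}{d + g}$)
$P{\left(-1,-4 \right)} 757 = \frac{216 - 1}{-4 - 1} \cdot 757 = \frac{1}{-5} \cdot 215 \cdot 757 = \left(- \frac{1}{5}\right) 215 \cdot 757 = \left(-43\right) 757 = -32551$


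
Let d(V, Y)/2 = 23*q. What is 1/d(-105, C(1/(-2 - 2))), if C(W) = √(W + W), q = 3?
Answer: 1/138 ≈ 0.0072464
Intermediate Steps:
C(W) = √2*√W (C(W) = √(2*W) = √2*√W)
d(V, Y) = 138 (d(V, Y) = 2*(23*3) = 2*69 = 138)
1/d(-105, C(1/(-2 - 2))) = 1/138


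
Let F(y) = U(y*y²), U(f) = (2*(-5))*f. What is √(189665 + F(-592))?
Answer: 3*√230548505 ≈ 45552.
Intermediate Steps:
U(f) = -10*f
F(y) = -10*y³ (F(y) = -10*y*y² = -10*y³)
√(189665 + F(-592)) = √(189665 - 10*(-592)³) = √(189665 - 10*(-207474688)) = √(189665 + 2074746880) = √2074936545 = 3*√230548505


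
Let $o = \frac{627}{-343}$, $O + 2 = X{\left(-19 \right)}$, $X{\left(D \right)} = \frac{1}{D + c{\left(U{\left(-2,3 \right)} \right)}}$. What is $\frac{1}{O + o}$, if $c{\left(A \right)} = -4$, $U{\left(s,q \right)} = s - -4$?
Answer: $- \frac{7889}{30542} \approx -0.2583$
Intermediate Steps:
$U{\left(s,q \right)} = 4 + s$ ($U{\left(s,q \right)} = s + 4 = 4 + s$)
$X{\left(D \right)} = \frac{1}{-4 + D}$ ($X{\left(D \right)} = \frac{1}{D - 4} = \frac{1}{-4 + D}$)
$O = - \frac{47}{23}$ ($O = -2 + \frac{1}{-4 - 19} = -2 + \frac{1}{-23} = -2 - \frac{1}{23} = - \frac{47}{23} \approx -2.0435$)
$o = - \frac{627}{343}$ ($o = 627 \left(- \frac{1}{343}\right) = - \frac{627}{343} \approx -1.828$)
$\frac{1}{O + o} = \frac{1}{- \frac{47}{23} - \frac{627}{343}} = \frac{1}{- \frac{30542}{7889}} = - \frac{7889}{30542}$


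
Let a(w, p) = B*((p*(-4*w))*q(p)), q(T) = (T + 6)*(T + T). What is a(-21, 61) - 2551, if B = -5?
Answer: -209420431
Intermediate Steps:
q(T) = 2*T*(6 + T) (q(T) = (6 + T)*(2*T) = 2*T*(6 + T))
a(w, p) = 40*w*p²*(6 + p) (a(w, p) = -5*p*(-4*w)*2*p*(6 + p) = -5*(-4*p*w)*2*p*(6 + p) = -(-40)*w*p²*(6 + p) = 40*w*p²*(6 + p))
a(-21, 61) - 2551 = 40*(-21)*61²*(6 + 61) - 2551 = 40*(-21)*3721*67 - 2551 = -209417880 - 2551 = -209420431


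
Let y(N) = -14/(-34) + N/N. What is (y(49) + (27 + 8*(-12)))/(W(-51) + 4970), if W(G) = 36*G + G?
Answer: -1149/52411 ≈ -0.021923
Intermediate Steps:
W(G) = 37*G
y(N) = 24/17 (y(N) = -14*(-1/34) + 1 = 7/17 + 1 = 24/17)
(y(49) + (27 + 8*(-12)))/(W(-51) + 4970) = (24/17 + (27 + 8*(-12)))/(37*(-51) + 4970) = (24/17 + (27 - 96))/(-1887 + 4970) = (24/17 - 69)/3083 = -1149/17*1/3083 = -1149/52411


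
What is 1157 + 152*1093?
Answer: 167293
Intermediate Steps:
1157 + 152*1093 = 1157 + 166136 = 167293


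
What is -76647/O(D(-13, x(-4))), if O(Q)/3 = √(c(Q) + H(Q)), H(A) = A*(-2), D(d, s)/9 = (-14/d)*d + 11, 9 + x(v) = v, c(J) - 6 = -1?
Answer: -25549*√59/59 ≈ -3326.2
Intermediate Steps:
c(J) = 5 (c(J) = 6 - 1 = 5)
x(v) = -9 + v
D(d, s) = -27 (D(d, s) = 9*((-14/d)*d + 11) = 9*(-14 + 11) = 9*(-3) = -27)
H(A) = -2*A
O(Q) = 3*√(5 - 2*Q)
-76647/O(D(-13, x(-4))) = -76647*1/(3*√(5 - 2*(-27))) = -76647*1/(3*√(5 + 54)) = -76647*√59/177 = -25549*√59/59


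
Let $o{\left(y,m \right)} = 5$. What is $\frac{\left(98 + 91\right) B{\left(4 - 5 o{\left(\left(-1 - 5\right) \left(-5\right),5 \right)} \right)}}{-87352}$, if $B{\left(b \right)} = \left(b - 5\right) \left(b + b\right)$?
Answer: $- \frac{51597}{21838} \approx -2.3627$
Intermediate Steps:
$B{\left(b \right)} = 2 b \left(-5 + b\right)$ ($B{\left(b \right)} = \left(-5 + b\right) 2 b = 2 b \left(-5 + b\right)$)
$\frac{\left(98 + 91\right) B{\left(4 - 5 o{\left(\left(-1 - 5\right) \left(-5\right),5 \right)} \right)}}{-87352} = \frac{\left(98 + 91\right) 2 \left(4 - 25\right) \left(-5 + \left(4 - 25\right)\right)}{-87352} = 189 \cdot 2 \left(4 - 25\right) \left(-5 + \left(4 - 25\right)\right) \left(- \frac{1}{87352}\right) = 189 \cdot 2 \left(-21\right) \left(-5 - 21\right) \left(- \frac{1}{87352}\right) = 189 \cdot 2 \left(-21\right) \left(-26\right) \left(- \frac{1}{87352}\right) = 189 \cdot 1092 \left(- \frac{1}{87352}\right) = 206388 \left(- \frac{1}{87352}\right) = - \frac{51597}{21838}$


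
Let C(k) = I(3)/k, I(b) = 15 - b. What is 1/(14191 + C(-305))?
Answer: 305/4328243 ≈ 7.0467e-5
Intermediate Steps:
C(k) = 12/k (C(k) = (15 - 1*3)/k = (15 - 3)/k = 12/k)
1/(14191 + C(-305)) = 1/(14191 + 12/(-305)) = 1/(14191 + 12*(-1/305)) = 1/(14191 - 12/305) = 1/(4328243/305) = 305/4328243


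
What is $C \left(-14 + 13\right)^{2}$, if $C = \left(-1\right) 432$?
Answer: $-432$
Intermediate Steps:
$C = -432$
$C \left(-14 + 13\right)^{2} = - 432 \left(-14 + 13\right)^{2} = - 432 \left(-1\right)^{2} = \left(-432\right) 1 = -432$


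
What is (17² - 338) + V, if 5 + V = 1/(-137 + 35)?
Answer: -5509/102 ≈ -54.010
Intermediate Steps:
V = -511/102 (V = -5 + 1/(-137 + 35) = -5 + 1/(-102) = -5 - 1/102 = -511/102 ≈ -5.0098)
(17² - 338) + V = (17² - 338) - 511/102 = (289 - 338) - 511/102 = -49 - 511/102 = -5509/102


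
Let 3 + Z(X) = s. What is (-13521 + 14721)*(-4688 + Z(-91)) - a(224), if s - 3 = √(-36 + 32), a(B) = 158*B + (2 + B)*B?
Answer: -5711616 + 2400*I ≈ -5.7116e+6 + 2400.0*I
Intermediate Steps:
a(B) = 158*B + B*(2 + B)
s = 3 + 2*I (s = 3 + √(-36 + 32) = 3 + √(-4) = 3 + 2*I ≈ 3.0 + 2.0*I)
Z(X) = 2*I (Z(X) = -3 + (3 + 2*I) = 2*I)
(-13521 + 14721)*(-4688 + Z(-91)) - a(224) = (-13521 + 14721)*(-4688 + 2*I) - 224*(160 + 224) = 1200*(-4688 + 2*I) - 224*384 = (-5625600 + 2400*I) - 1*86016 = (-5625600 + 2400*I) - 86016 = -5711616 + 2400*I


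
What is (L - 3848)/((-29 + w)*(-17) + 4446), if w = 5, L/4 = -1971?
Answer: -5866/2427 ≈ -2.4170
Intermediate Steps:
L = -7884 (L = 4*(-1971) = -7884)
(L - 3848)/((-29 + w)*(-17) + 4446) = (-7884 - 3848)/((-29 + 5)*(-17) + 4446) = -11732/(-24*(-17) + 4446) = -11732/(408 + 4446) = -11732/4854 = -11732*1/4854 = -5866/2427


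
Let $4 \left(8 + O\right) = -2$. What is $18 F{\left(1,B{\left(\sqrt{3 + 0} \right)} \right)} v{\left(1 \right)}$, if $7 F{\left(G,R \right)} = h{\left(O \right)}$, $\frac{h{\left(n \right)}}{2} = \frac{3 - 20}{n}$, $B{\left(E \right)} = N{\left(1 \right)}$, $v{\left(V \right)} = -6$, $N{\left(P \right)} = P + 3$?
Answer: $- \frac{432}{7} \approx -61.714$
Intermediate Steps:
$O = - \frac{17}{2}$ ($O = -8 + \frac{1}{4} \left(-2\right) = -8 - \frac{1}{2} = - \frac{17}{2} \approx -8.5$)
$N{\left(P \right)} = 3 + P$
$B{\left(E \right)} = 4$ ($B{\left(E \right)} = 3 + 1 = 4$)
$h{\left(n \right)} = - \frac{34}{n}$ ($h{\left(n \right)} = 2 \frac{3 - 20}{n} = 2 \left(- \frac{17}{n}\right) = - \frac{34}{n}$)
$F{\left(G,R \right)} = \frac{4}{7}$ ($F{\left(G,R \right)} = \frac{\left(-34\right) \frac{1}{- \frac{17}{2}}}{7} = \frac{\left(-34\right) \left(- \frac{2}{17}\right)}{7} = \frac{1}{7} \cdot 4 = \frac{4}{7}$)
$18 F{\left(1,B{\left(\sqrt{3 + 0} \right)} \right)} v{\left(1 \right)} = 18 \cdot \frac{4}{7} \left(-6\right) = \frac{72}{7} \left(-6\right) = - \frac{432}{7}$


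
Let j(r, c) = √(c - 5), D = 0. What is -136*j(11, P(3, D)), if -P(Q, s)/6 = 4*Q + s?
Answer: -136*I*√77 ≈ -1193.4*I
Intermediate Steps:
P(Q, s) = -24*Q - 6*s (P(Q, s) = -6*(4*Q + s) = -6*(s + 4*Q) = -24*Q - 6*s)
j(r, c) = √(-5 + c)
-136*j(11, P(3, D)) = -136*√(-5 + (-24*3 - 6*0)) = -136*√(-5 + (-72 + 0)) = -136*√(-5 - 72) = -136*I*√77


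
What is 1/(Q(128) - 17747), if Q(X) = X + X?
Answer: -1/17491 ≈ -5.7172e-5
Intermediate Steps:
Q(X) = 2*X
1/(Q(128) - 17747) = 1/(2*128 - 17747) = 1/(256 - 17747) = 1/(-17491) = -1/17491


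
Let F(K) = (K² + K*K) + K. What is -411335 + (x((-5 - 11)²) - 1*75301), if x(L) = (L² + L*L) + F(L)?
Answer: -224236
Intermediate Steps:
F(K) = K + 2*K² (F(K) = (K² + K²) + K = 2*K² + K = K + 2*K²)
x(L) = 2*L² + L*(1 + 2*L) (x(L) = (L² + L*L) + L*(1 + 2*L) = (L² + L²) + L*(1 + 2*L) = 2*L² + L*(1 + 2*L))
-411335 + (x((-5 - 11)²) - 1*75301) = -411335 + ((-5 - 11)²*(1 + 4*(-5 - 11)²) - 1*75301) = -411335 + ((-16)²*(1 + 4*(-16)²) - 75301) = -411335 + (256*(1 + 4*256) - 75301) = -411335 + (256*(1 + 1024) - 75301) = -411335 + (256*1025 - 75301) = -411335 + (262400 - 75301) = -411335 + 187099 = -224236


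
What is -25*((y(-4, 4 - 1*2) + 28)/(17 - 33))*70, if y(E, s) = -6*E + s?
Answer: 23625/4 ≈ 5906.3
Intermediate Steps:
y(E, s) = s - 6*E
-25*((y(-4, 4 - 1*2) + 28)/(17 - 33))*70 = -25*((((4 - 1*2) - 6*(-4)) + 28)/(17 - 33))*70 = -25*((((4 - 2) + 24) + 28)/(-16))*70 = -25*(((2 + 24) + 28)*(-1/16))*70 = -25*((26 + 28)*(-1/16))*70 = -25*(54*(-1/16))*70 = -25*(-27/8)*70 = -(-675)*70/8 = -1*(-23625/4) = 23625/4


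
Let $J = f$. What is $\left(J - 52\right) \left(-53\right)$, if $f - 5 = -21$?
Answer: $3604$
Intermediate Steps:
$f = -16$ ($f = 5 - 21 = -16$)
$J = -16$
$\left(J - 52\right) \left(-53\right) = \left(-16 - 52\right) \left(-53\right) = \left(-68\right) \left(-53\right) = 3604$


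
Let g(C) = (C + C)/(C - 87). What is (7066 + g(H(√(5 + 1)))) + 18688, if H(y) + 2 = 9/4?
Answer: 8936636/347 ≈ 25754.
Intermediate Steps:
H(y) = ¼ (H(y) = -2 + 9/4 = ¼)
g(C) = 2*C/(-87 + C) (g(C) = (2*C)/(-87 + C) = 2*C/(-87 + C))
(7066 + g(H(√(5 + 1)))) + 18688 = (7066 + 2*(¼)/(-87 + ¼)) + 18688 = (7066 + 2*(¼)/(-347/4)) + 18688 = (7066 + 2*(¼)*(-4/347)) + 18688 = (7066 - 2/347) + 18688 = 2451900/347 + 18688 = 8936636/347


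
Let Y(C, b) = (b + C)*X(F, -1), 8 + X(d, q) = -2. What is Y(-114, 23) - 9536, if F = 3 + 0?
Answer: -8626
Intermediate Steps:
F = 3
X(d, q) = -10 (X(d, q) = -8 - 2 = -10)
Y(C, b) = -10*C - 10*b (Y(C, b) = (b + C)*(-10) = (C + b)*(-10) = -10*C - 10*b)
Y(-114, 23) - 9536 = (-10*(-114) - 10*23) - 9536 = (1140 - 230) - 9536 = 910 - 9536 = -8626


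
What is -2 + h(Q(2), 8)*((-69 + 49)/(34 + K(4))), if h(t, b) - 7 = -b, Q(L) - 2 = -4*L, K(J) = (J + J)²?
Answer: -88/49 ≈ -1.7959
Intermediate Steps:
K(J) = 4*J² (K(J) = (2*J)² = 4*J²)
Q(L) = 2 - 4*L
h(t, b) = 7 - b
-2 + h(Q(2), 8)*((-69 + 49)/(34 + K(4))) = -2 + (7 - 1*8)*((-69 + 49)/(34 + 4*4²)) = -2 + (7 - 8)*(-20/(34 + 4*16)) = -2 - (-20)/(34 + 64) = -2 - (-20)/98 = -2 - 1*(-10/49) = -2 + 10/49 = -88/49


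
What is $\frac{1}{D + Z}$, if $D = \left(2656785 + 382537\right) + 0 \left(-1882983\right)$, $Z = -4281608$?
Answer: $- \frac{1}{1242286} \approx -8.0497 \cdot 10^{-7}$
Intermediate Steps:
$D = 3039322$ ($D = 3039322 + 0 = 3039322$)
$\frac{1}{D + Z} = \frac{1}{3039322 - 4281608} = \frac{1}{-1242286} = - \frac{1}{1242286}$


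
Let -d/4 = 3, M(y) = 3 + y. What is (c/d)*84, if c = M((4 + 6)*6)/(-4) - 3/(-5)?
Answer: 2121/20 ≈ 106.05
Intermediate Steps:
d = -12 (d = -4*3 = -12)
c = -303/20 (c = (3 + (4 + 6)*6)/(-4) - 3/(-5) = (3 + 10*6)*(-¼) - 3*(-⅕) = (3 + 60)*(-¼) + ⅗ = 63*(-¼) + ⅗ = -63/4 + ⅗ = -303/20 ≈ -15.150)
(c/d)*84 = -303/20/(-12)*84 = -303/20*(-1/12)*84 = (101/80)*84 = 2121/20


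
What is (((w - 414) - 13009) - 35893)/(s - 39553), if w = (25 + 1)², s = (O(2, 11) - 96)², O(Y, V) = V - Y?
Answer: 3040/1999 ≈ 1.5208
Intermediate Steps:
s = 7569 (s = ((11 - 1*2) - 96)² = ((11 - 2) - 96)² = (9 - 96)² = (-87)² = 7569)
w = 676 (w = 26² = 676)
(((w - 414) - 13009) - 35893)/(s - 39553) = (((676 - 414) - 13009) - 35893)/(7569 - 39553) = ((262 - 13009) - 35893)/(-31984) = (-12747 - 35893)*(-1/31984) = -48640*(-1/31984) = 3040/1999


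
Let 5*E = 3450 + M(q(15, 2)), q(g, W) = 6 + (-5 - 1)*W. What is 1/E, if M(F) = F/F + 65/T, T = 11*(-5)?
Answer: 55/37948 ≈ 0.0014494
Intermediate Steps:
T = -55
q(g, W) = 6 - 6*W
M(F) = -2/11 (M(F) = F/F + 65/(-55) = 1 + 65*(-1/55) = 1 - 13/11 = -2/11)
E = 37948/55 (E = (3450 - 2/11)/5 = (⅕)*(37948/11) = 37948/55 ≈ 689.96)
1/E = 1/(37948/55) = 55/37948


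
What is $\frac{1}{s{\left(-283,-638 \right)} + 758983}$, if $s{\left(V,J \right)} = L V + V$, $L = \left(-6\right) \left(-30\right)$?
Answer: $\frac{1}{707760} \approx 1.4129 \cdot 10^{-6}$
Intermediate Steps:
$L = 180$
$s{\left(V,J \right)} = 181 V$ ($s{\left(V,J \right)} = 180 V + V = 181 V$)
$\frac{1}{s{\left(-283,-638 \right)} + 758983} = \frac{1}{181 \left(-283\right) + 758983} = \frac{1}{-51223 + 758983} = \frac{1}{707760}$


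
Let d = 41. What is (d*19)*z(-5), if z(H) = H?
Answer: -3895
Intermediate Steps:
(d*19)*z(-5) = (41*19)*(-5) = 779*(-5) = -3895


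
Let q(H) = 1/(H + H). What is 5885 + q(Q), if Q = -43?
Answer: 506109/86 ≈ 5885.0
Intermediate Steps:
q(H) = 1/(2*H)
5885 + q(Q) = 5885 + (½)/(-43) = 5885 + (½)*(-1/43) = 5885 - 1/86 = 506109/86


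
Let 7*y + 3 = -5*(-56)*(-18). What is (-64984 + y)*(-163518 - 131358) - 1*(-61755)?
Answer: 135623045841/7 ≈ 1.9375e+10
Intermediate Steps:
y = -5043/7 (y = -3/7 + (-5*(-56)*(-18))/7 = -3/7 + (280*(-18))/7 = -3/7 + (1/7)*(-5040) = -3/7 - 720 = -5043/7 ≈ -720.43)
(-64984 + y)*(-163518 - 131358) - 1*(-61755) = (-64984 - 5043/7)*(-163518 - 131358) - 1*(-61755) = -459931/7*(-294876) + 61755 = 135622613556/7 + 61755 = 135623045841/7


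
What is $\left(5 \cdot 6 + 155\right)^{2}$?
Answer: $34225$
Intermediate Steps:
$\left(5 \cdot 6 + 155\right)^{2} = \left(30 + 155\right)^{2} = 185^{2} = 34225$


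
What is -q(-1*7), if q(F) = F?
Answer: 7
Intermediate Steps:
-q(-1*7) = -(-1)*7 = -1*(-7) = 7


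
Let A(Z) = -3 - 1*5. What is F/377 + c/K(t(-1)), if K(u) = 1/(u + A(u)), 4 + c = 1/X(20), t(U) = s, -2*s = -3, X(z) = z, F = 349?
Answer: 401139/15080 ≈ 26.601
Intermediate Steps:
s = 3/2 (s = -½*(-3) = 3/2 ≈ 1.5000)
t(U) = 3/2
c = -79/20 (c = -4 + 1/20 = -79/20 ≈ -3.9500)
A(Z) = -8 (A(Z) = -3 - 5 = -8)
K(u) = 1/(-8 + u) (K(u) = 1/(u - 8) = 1/(-8 + u))
F/377 + c/K(t(-1)) = 349/377 - 79/(20*(1/(-8 + 3/2))) = 349*(1/377) - 79/(20*(1/(-13/2))) = 349/377 - 79/(20*(-2/13)) = 349/377 - 79/20*(-13/2) = 349/377 + 1027/40 = 401139/15080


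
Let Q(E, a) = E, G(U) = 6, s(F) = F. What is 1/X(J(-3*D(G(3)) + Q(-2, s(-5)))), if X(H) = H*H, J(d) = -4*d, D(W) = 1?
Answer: 1/400 ≈ 0.0025000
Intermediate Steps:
X(H) = H²
1/X(J(-3*D(G(3)) + Q(-2, s(-5)))) = 1/((-4*(-3*1 - 2))²) = 1/((-4*(-3 - 2))²) = 1/((-4*(-5))²) = 1/(20²) = 1/400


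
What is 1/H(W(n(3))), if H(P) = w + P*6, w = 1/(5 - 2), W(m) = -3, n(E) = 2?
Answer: -3/53 ≈ -0.056604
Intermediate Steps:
w = ⅓ (w = 1/3 = ⅓ ≈ 0.33333)
H(P) = ⅓ + 6*P (H(P) = ⅓ + P*6 = ⅓ + 6*P)
1/H(W(n(3))) = 1/(⅓ + 6*(-3)) = 1/(⅓ - 18) = 1/(-53/3) = -3/53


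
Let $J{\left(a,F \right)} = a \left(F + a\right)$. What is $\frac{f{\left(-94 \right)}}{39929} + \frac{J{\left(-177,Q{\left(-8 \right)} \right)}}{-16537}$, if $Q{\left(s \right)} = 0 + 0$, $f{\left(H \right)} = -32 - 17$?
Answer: $- \frac{1251745954}{660305873} \approx -1.8957$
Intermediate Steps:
$f{\left(H \right)} = -49$ ($f{\left(H \right)} = -32 - 17 = -49$)
$Q{\left(s \right)} = 0$
$\frac{f{\left(-94 \right)}}{39929} + \frac{J{\left(-177,Q{\left(-8 \right)} \right)}}{-16537} = - \frac{49}{39929} + \frac{\left(-177\right) \left(0 - 177\right)}{-16537} = \left(-49\right) \frac{1}{39929} + \left(-177\right) \left(-177\right) \left(- \frac{1}{16537}\right) = - \frac{49}{39929} + 31329 \left(- \frac{1}{16537}\right) = - \frac{49}{39929} - \frac{31329}{16537} = - \frac{1251745954}{660305873}$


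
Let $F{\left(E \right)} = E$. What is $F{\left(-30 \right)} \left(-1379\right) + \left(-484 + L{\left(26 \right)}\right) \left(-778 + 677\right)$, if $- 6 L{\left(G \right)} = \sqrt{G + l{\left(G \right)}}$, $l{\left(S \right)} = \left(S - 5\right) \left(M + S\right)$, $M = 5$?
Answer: $90254 + \frac{101 \sqrt{677}}{6} \approx 90692.0$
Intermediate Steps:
$l{\left(S \right)} = \left(-5 + S\right) \left(5 + S\right)$ ($l{\left(S \right)} = \left(S - 5\right) \left(5 + S\right) = \left(-5 + S\right) \left(5 + S\right)$)
$L{\left(G \right)} = - \frac{\sqrt{-25 + G + G^{2}}}{6}$ ($L{\left(G \right)} = - \frac{\sqrt{G + \left(-25 + G^{2}\right)}}{6} = - \frac{\sqrt{-25 + G + G^{2}}}{6}$)
$F{\left(-30 \right)} \left(-1379\right) + \left(-484 + L{\left(26 \right)}\right) \left(-778 + 677\right) = \left(-30\right) \left(-1379\right) + \left(-484 - \frac{\sqrt{-25 + 26 + 26^{2}}}{6}\right) \left(-778 + 677\right) = 41370 + \left(-484 - \frac{\sqrt{-25 + 26 + 676}}{6}\right) \left(-101\right) = 41370 + \left(-484 - \frac{\sqrt{677}}{6}\right) \left(-101\right) = 41370 + \left(48884 + \frac{101 \sqrt{677}}{6}\right) = 90254 + \frac{101 \sqrt{677}}{6}$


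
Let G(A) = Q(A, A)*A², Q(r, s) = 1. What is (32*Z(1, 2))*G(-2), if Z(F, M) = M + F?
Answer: 384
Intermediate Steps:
Z(F, M) = F + M
G(A) = A² (G(A) = 1*A² = A²)
(32*Z(1, 2))*G(-2) = (32*(1 + 2))*(-2)² = (32*3)*4 = 96*4 = 384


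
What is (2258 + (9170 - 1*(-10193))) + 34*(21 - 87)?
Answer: 19377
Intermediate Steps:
(2258 + (9170 - 1*(-10193))) + 34*(21 - 87) = (2258 + (9170 + 10193)) + 34*(-66) = (2258 + 19363) - 2244 = 21621 - 2244 = 19377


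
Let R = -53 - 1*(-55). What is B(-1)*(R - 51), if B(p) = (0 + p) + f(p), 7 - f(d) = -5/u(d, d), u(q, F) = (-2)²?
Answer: -1421/4 ≈ -355.25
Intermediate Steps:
u(q, F) = 4
f(d) = 33/4 (f(d) = 7 - (-5)/4 = 7 - 1*(-5/4) = 7 + 5/4 = 33/4)
R = 2 (R = -53 + 55 = 2)
B(p) = 33/4 + p (B(p) = (0 + p) + 33/4 = p + 33/4 = 33/4 + p)
B(-1)*(R - 51) = (33/4 - 1)*(2 - 51) = (29/4)*(-49) = -1421/4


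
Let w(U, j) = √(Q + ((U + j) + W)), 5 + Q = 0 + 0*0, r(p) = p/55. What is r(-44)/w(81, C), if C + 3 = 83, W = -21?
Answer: -4*√15/225 ≈ -0.068853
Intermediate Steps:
C = 80 (C = -3 + 83 = 80)
r(p) = p/55 (r(p) = p*(1/55) = p/55)
Q = -5 (Q = -5 + (0 + 0*0) = -5 + (0 + 0) = -5 + 0 = -5)
w(U, j) = √(-26 + U + j) (w(U, j) = √(-5 + ((U + j) - 21)) = √(-5 + (-21 + U + j)) = √(-26 + U + j))
r(-44)/w(81, C) = ((1/55)*(-44))/(√(-26 + 81 + 80)) = -4*√15/45/5 = -4*√15/225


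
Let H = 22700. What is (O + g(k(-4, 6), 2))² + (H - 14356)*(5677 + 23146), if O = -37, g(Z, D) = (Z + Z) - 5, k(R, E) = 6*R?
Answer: 240507212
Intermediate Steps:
g(Z, D) = -5 + 2*Z (g(Z, D) = 2*Z - 5 = -5 + 2*Z)
(O + g(k(-4, 6), 2))² + (H - 14356)*(5677 + 23146) = (-37 + (-5 + 2*(6*(-4))))² + (22700 - 14356)*(5677 + 23146) = (-37 + (-5 + 2*(-24)))² + 8344*28823 = (-37 + (-5 - 48))² + 240499112 = (-37 - 53)² + 240499112 = (-90)² + 240499112 = 8100 + 240499112 = 240507212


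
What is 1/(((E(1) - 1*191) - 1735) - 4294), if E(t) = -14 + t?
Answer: -1/6233 ≈ -0.00016044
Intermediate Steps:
1/(((E(1) - 1*191) - 1735) - 4294) = 1/((((-14 + 1) - 1*191) - 1735) - 4294) = 1/(((-13 - 191) - 1735) - 4294) = 1/((-204 - 1735) - 4294) = 1/(-1939 - 4294) = 1/(-6233) = -1/6233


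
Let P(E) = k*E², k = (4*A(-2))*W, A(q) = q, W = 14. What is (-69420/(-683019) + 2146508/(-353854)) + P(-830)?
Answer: -3107991946660439962/40281500871 ≈ -7.7157e+7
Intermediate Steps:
k = -112 (k = (4*(-2))*14 = -8*14 = -112)
P(E) = -112*E²
(-69420/(-683019) + 2146508/(-353854)) + P(-830) = (-69420/(-683019) + 2146508/(-353854)) - 112*(-830)² = (-69420*(-1/683019) + 2146508*(-1/353854)) - 112*688900 = (23140/227673 - 1073254/176927) - 77156800 = -240256867162/40281500871 - 77156800 = -3107991946660439962/40281500871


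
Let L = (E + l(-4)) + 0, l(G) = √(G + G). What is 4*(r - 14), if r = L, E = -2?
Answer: -64 + 8*I*√2 ≈ -64.0 + 11.314*I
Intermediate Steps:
l(G) = √2*√G (l(G) = √(2*G) = √2*√G)
L = -2 + 2*I*√2 (L = (-2 + √2*√(-4)) + 0 = (-2 + √2*(2*I)) + 0 = (-2 + 2*I*√2) + 0 = -2 + 2*I*√2 ≈ -2.0 + 2.8284*I)
r = -2 + 2*I*√2 ≈ -2.0 + 2.8284*I
4*(r - 14) = 4*((-2 + 2*I*√2) - 14) = 4*(-16 + 2*I*√2) = -64 + 8*I*√2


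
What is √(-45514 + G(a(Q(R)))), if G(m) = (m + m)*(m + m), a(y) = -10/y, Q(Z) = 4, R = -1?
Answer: I*√45489 ≈ 213.28*I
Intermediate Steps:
G(m) = 4*m² (G(m) = (2*m)*(2*m) = 4*m²)
√(-45514 + G(a(Q(R)))) = √(-45514 + 4*(-10/4)²) = √(-45514 + 4*(-10*¼)²) = √(-45514 + 4*(-5/2)²) = √(-45514 + 4*(25/4)) = √(-45514 + 25) = √(-45489) = I*√45489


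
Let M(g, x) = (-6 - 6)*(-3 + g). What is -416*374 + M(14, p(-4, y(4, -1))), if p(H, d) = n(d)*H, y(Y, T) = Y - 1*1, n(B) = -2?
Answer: -155716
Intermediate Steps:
y(Y, T) = -1 + Y (y(Y, T) = Y - 1 = -1 + Y)
p(H, d) = -2*H
M(g, x) = 36 - 12*g (M(g, x) = -12*(-3 + g) = 36 - 12*g)
-416*374 + M(14, p(-4, y(4, -1))) = -416*374 + (36 - 12*14) = -155584 + (36 - 168) = -155584 - 132 = -155716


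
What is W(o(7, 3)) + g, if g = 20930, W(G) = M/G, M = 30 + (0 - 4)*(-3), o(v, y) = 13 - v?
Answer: 20937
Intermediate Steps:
M = 42 (M = 30 - 4*(-3) = 30 + 12 = 42)
W(G) = 42/G
W(o(7, 3)) + g = 42/(13 - 1*7) + 20930 = 42/(13 - 7) + 20930 = 42/6 + 20930 = 42*(1/6) + 20930 = 7 + 20930 = 20937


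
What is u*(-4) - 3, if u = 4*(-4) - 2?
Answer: 69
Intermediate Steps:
u = -18 (u = -16 - 2 = -18)
u*(-4) - 3 = -18*(-4) - 3 = 72 - 3 = 69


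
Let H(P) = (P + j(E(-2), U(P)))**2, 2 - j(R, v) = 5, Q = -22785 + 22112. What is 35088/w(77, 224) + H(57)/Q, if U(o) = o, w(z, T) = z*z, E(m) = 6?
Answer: 6325260/3990217 ≈ 1.5852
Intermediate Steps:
Q = -673
w(z, T) = z**2
j(R, v) = -3 (j(R, v) = 2 - 1*5 = 2 - 5 = -3)
H(P) = (-3 + P)**2 (H(P) = (P - 3)**2 = (-3 + P)**2)
35088/w(77, 224) + H(57)/Q = 35088/(77**2) + (-3 + 57)**2/(-673) = 35088/5929 + 54**2*(-1/673) = 35088*(1/5929) + 2916*(-1/673) = 35088/5929 - 2916/673 = 6325260/3990217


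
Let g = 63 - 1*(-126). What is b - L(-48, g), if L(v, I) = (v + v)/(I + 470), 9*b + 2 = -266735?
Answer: -175778819/5931 ≈ -29637.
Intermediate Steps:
g = 189 (g = 63 + 126 = 189)
b = -266737/9 (b = -2/9 + (⅑)*(-266735) = -2/9 - 266735/9 = -266737/9 ≈ -29637.)
L(v, I) = 2*v/(470 + I) (L(v, I) = (2*v)/(470 + I) = 2*v/(470 + I))
b - L(-48, g) = -266737/9 - 2*(-48)/(470 + 189) = -266737/9 - 2*(-48)/659 = -266737/9 - 1*(-96/659) = -266737/9 + 96/659 = -175778819/5931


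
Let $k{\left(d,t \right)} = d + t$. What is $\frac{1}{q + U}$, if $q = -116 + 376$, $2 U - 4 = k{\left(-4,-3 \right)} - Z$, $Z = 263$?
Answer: $\frac{1}{127} \approx 0.007874$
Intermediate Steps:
$U = -133$ ($U = 2 + \frac{\left(-4 - 3\right) - 263}{2} = 2 + \frac{-7 - 263}{2} = 2 + \frac{1}{2} \left(-270\right) = 2 - 135 = -133$)
$q = 260$
$\frac{1}{q + U} = \frac{1}{260 - 133} = \frac{1}{127}$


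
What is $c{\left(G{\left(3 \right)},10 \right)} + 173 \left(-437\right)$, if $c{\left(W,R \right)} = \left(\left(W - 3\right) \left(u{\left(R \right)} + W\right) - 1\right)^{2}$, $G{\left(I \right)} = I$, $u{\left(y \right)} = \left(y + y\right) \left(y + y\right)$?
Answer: $-75600$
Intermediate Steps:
$u{\left(y \right)} = 4 y^{2}$ ($u{\left(y \right)} = 2 y 2 y = 4 y^{2}$)
$c{\left(W,R \right)} = \left(-1 + \left(-3 + W\right) \left(W + 4 R^{2}\right)\right)^{2}$ ($c{\left(W,R \right)} = \left(\left(W - 3\right) \left(4 R^{2} + W\right) - 1\right)^{2} = \left(\left(-3 + W\right) \left(W + 4 R^{2}\right) - 1\right)^{2} = \left(-1 + \left(-3 + W\right) \left(W + 4 R^{2}\right)\right)^{2}$)
$c{\left(G{\left(3 \right)},10 \right)} + 173 \left(-437\right) = \left(1 - 3^{2} + 3 \cdot 3 + 12 \cdot 10^{2} - 12 \cdot 10^{2}\right)^{2} + 173 \left(-437\right) = \left(1 - 9 + 9 + 12 \cdot 100 - 12 \cdot 100\right)^{2} - 75601 = \left(1 - 9 + 9 + 1200 - 1200\right)^{2} - 75601 = 1^{2} - 75601 = 1 - 75601 = -75600$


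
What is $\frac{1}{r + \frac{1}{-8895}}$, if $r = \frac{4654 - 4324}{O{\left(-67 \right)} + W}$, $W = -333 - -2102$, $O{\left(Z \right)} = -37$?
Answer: $\frac{7703070}{1466809} \approx 5.2516$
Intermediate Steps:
$W = 1769$ ($W = -333 + 2102 = 1769$)
$r = \frac{165}{866}$ ($r = \frac{4654 - 4324}{-37 + 1769} = \frac{330}{1732} = 330 \cdot \frac{1}{1732} = \frac{165}{866} \approx 0.19053$)
$\frac{1}{r + \frac{1}{-8895}} = \frac{1}{\frac{165}{866} + \frac{1}{-8895}} = \frac{1}{\frac{165}{866} - \frac{1}{8895}} = \frac{1}{\frac{1466809}{7703070}} = \frac{7703070}{1466809}$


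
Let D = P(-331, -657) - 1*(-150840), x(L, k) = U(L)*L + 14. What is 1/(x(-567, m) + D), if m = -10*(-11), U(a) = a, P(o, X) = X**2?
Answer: 1/903992 ≈ 1.1062e-6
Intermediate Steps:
m = 110
x(L, k) = 14 + L**2 (x(L, k) = L*L + 14 = L**2 + 14 = 14 + L**2)
D = 582489 (D = (-657)**2 - 1*(-150840) = 431649 + 150840 = 582489)
1/(x(-567, m) + D) = 1/((14 + (-567)**2) + 582489) = 1/((14 + 321489) + 582489) = 1/(321503 + 582489) = 1/903992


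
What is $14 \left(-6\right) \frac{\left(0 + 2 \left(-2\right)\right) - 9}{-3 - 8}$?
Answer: $- \frac{1092}{11} \approx -99.273$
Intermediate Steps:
$14 \left(-6\right) \frac{\left(0 + 2 \left(-2\right)\right) - 9}{-3 - 8} = - 84 \frac{\left(0 - 4\right) - 9}{-11} = - 84 \left(-4 - 9\right) \left(- \frac{1}{11}\right) = - 84 \left(\left(-13\right) \left(- \frac{1}{11}\right)\right) = \left(-84\right) \frac{13}{11} = - \frac{1092}{11}$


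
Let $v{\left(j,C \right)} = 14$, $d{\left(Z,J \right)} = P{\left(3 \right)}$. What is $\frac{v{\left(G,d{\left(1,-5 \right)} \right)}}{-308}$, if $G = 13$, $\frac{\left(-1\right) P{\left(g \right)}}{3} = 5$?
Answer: $- \frac{1}{22} \approx -0.045455$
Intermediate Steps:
$P{\left(g \right)} = -15$ ($P{\left(g \right)} = \left(-3\right) 5 = -15$)
$d{\left(Z,J \right)} = -15$
$\frac{v{\left(G,d{\left(1,-5 \right)} \right)}}{-308} = \frac{14}{-308} = 14 \left(- \frac{1}{308}\right) = - \frac{1}{22}$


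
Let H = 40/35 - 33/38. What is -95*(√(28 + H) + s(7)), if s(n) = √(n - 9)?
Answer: -5*√2000586/14 - 95*I*√2 ≈ -505.15 - 134.35*I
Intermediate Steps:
H = 73/266 (H = 40*(1/35) - 33*1/38 = 8/7 - 33/38 = 73/266 ≈ 0.27444)
s(n) = √(-9 + n)
-95*(√(28 + H) + s(7)) = -95*(√(28 + 73/266) + √(-9 + 7)) = -95*(√(7521/266) + √(-2)) = -95*(√2000586/266 + I*√2) = -5*√2000586/14 - 95*I*√2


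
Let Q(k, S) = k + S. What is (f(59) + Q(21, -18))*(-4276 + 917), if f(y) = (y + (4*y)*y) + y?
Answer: -47177155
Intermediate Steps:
f(y) = 2*y + 4*y**2 (f(y) = (y + 4*y**2) + y = 2*y + 4*y**2)
Q(k, S) = S + k
(f(59) + Q(21, -18))*(-4276 + 917) = (2*59*(1 + 2*59) + (-18 + 21))*(-4276 + 917) = (2*59*(1 + 118) + 3)*(-3359) = (2*59*119 + 3)*(-3359) = (14042 + 3)*(-3359) = 14045*(-3359) = -47177155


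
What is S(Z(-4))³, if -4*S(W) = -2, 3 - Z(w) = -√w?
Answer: ⅛ ≈ 0.12500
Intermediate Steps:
Z(w) = 3 + √w (Z(w) = 3 - (-1)*√w = 3 + √w)
S(W) = ½ (S(W) = -¼*(-2) = ½)
S(Z(-4))³ = (½)³ = ⅛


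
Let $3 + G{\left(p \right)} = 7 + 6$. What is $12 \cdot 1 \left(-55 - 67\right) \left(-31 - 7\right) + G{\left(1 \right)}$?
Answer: $55642$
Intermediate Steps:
$G{\left(p \right)} = 10$ ($G{\left(p \right)} = -3 + \left(7 + 6\right) = -3 + 13 = 10$)
$12 \cdot 1 \left(-55 - 67\right) \left(-31 - 7\right) + G{\left(1 \right)} = 12 \cdot 1 \left(-55 - 67\right) \left(-31 - 7\right) + 10 = 12 \left(\left(-122\right) \left(-38\right)\right) + 10 = 12 \cdot 4636 + 10 = 55632 + 10 = 55642$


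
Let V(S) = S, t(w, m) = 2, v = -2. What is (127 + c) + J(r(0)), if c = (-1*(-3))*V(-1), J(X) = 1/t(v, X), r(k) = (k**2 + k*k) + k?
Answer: 249/2 ≈ 124.50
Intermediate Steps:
r(k) = k + 2*k**2 (r(k) = (k**2 + k**2) + k = 2*k**2 + k = k + 2*k**2)
J(X) = 1/2
c = -3 (c = -1*(-3)*(-1) = 3*(-1) = -3)
(127 + c) + J(r(0)) = (127 - 3) + 1/2 = 124 + 1/2 = 249/2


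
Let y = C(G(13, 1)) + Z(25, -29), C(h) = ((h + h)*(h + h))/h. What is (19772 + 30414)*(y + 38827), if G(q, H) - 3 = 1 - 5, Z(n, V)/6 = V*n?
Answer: 1730061978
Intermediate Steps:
Z(n, V) = 6*V*n (Z(n, V) = 6*(V*n) = 6*V*n)
G(q, H) = -1 (G(q, H) = 3 + (1 - 5) = 3 - 4 = -1)
C(h) = 4*h (C(h) = ((2*h)*(2*h))/h = (4*h²)/h = 4*h)
y = -4354 (y = 4*(-1) + 6*(-29)*25 = -4 - 4350 = -4354)
(19772 + 30414)*(y + 38827) = (19772 + 30414)*(-4354 + 38827) = 50186*34473 = 1730061978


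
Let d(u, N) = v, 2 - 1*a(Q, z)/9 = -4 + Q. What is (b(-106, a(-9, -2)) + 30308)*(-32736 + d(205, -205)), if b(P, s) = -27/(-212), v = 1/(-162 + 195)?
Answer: -6941192907701/6996 ≈ -9.9217e+8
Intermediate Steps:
a(Q, z) = 54 - 9*Q (a(Q, z) = 18 - 9*(-4 + Q) = 18 + (36 - 9*Q) = 54 - 9*Q)
v = 1/33 ≈ 0.030303
b(P, s) = 27/212 (b(P, s) = -27*(-1/212) = 27/212)
d(u, N) = 1/33
(b(-106, a(-9, -2)) + 30308)*(-32736 + d(205, -205)) = (27/212 + 30308)*(-32736 + 1/33) = (6425323/212)*(-1080287/33) = -6941192907701/6996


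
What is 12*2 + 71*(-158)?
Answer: -11194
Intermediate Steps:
12*2 + 71*(-158) = 24 - 11218 = -11194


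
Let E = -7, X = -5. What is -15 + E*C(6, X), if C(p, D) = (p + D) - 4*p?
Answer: 146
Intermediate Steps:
C(p, D) = D - 3*p (C(p, D) = (D + p) - 4*p = D - 3*p)
-15 + E*C(6, X) = -15 - 7*(-5 - 3*6) = -15 - 7*(-5 - 18) = -15 - 7*(-23) = -15 + 161 = 146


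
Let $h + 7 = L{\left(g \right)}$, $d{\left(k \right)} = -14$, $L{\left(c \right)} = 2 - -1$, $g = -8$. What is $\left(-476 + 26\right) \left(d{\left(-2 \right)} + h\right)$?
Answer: $8100$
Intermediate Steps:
$L{\left(c \right)} = 3$ ($L{\left(c \right)} = 2 + 1 = 3$)
$h = -4$ ($h = -7 + 3 = -4$)
$\left(-476 + 26\right) \left(d{\left(-2 \right)} + h\right) = \left(-476 + 26\right) \left(-14 - 4\right) = \left(-450\right) \left(-18\right) = 8100$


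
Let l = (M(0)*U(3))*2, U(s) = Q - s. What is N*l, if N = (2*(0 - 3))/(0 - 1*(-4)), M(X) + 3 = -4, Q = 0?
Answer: -63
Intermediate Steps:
M(X) = -7 (M(X) = -3 - 4 = -7)
U(s) = -s (U(s) = 0 - s = -s)
N = -3/2 (N = (2*(-3))/(0 + 4) = -6/4 = -6*¼ = -3/2 ≈ -1.5000)
l = 42 (l = -(-7)*3*2 = -7*(-3)*2 = 21*2 = 42)
N*l = -3/2*42 = -63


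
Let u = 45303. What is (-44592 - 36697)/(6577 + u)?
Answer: -81289/51880 ≈ -1.5669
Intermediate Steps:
(-44592 - 36697)/(6577 + u) = (-44592 - 36697)/(6577 + 45303) = -81289/51880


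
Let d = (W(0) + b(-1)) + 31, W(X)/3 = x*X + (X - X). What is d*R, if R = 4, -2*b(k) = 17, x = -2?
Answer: 90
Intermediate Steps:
b(k) = -17/2 (b(k) = -1/2*17 = -17/2)
W(X) = -6*X (W(X) = 3*(-2*X + (X - X)) = 3*(-2*X + 0) = 3*(-2*X) = -6*X)
d = 45/2 (d = (-6*0 - 17/2) + 31 = (0 - 17/2) + 31 = -17/2 + 31 = 45/2 ≈ 22.500)
d*R = (45/2)*4 = 90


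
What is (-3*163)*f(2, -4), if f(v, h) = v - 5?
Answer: 1467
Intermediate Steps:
f(v, h) = -5 + v
(-3*163)*f(2, -4) = (-3*163)*(-5 + 2) = -489*(-3) = 1467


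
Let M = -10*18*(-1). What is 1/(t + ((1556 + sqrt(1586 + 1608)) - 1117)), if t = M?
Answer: 619/379967 - sqrt(3194)/379967 ≈ 0.0014804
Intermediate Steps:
M = 180 (M = -180*(-1) = 180)
t = 180
1/(t + ((1556 + sqrt(1586 + 1608)) - 1117)) = 1/(180 + ((1556 + sqrt(1586 + 1608)) - 1117)) = 1/(180 + ((1556 + sqrt(3194)) - 1117)) = 1/(180 + (439 + sqrt(3194))) = 1/(619 + sqrt(3194))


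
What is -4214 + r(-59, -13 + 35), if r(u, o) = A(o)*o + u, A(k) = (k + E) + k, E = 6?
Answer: -3173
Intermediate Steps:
A(k) = 6 + 2*k (A(k) = (k + 6) + k = (6 + k) + k = 6 + 2*k)
r(u, o) = u + o*(6 + 2*o) (r(u, o) = (6 + 2*o)*o + u = o*(6 + 2*o) + u = u + o*(6 + 2*o))
-4214 + r(-59, -13 + 35) = -4214 + (-59 + 2*(-13 + 35)*(3 + (-13 + 35))) = -4214 + (-59 + 2*22*(3 + 22)) = -4214 + (-59 + 2*22*25) = -4214 + (-59 + 1100) = -4214 + 1041 = -3173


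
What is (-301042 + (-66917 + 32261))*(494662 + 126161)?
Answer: -208409039454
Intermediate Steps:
(-301042 + (-66917 + 32261))*(494662 + 126161) = (-301042 - 34656)*620823 = -335698*620823 = -208409039454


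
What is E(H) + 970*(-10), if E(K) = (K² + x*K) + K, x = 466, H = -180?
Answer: -61360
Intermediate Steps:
E(K) = K² + 467*K (E(K) = (K² + 466*K) + K = K² + 467*K)
E(H) + 970*(-10) = -180*(467 - 180) + 970*(-10) = -180*287 - 9700 = -51660 - 9700 = -61360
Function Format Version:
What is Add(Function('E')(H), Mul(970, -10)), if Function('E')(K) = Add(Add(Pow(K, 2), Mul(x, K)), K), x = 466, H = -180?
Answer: -61360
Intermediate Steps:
Function('E')(K) = Add(Pow(K, 2), Mul(467, K)) (Function('E')(K) = Add(Add(Pow(K, 2), Mul(466, K)), K) = Add(Pow(K, 2), Mul(467, K)))
Add(Function('E')(H), Mul(970, -10)) = Add(Mul(-180, Add(467, -180)), Mul(970, -10)) = Add(Mul(-180, 287), -9700) = Add(-51660, -9700) = -61360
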